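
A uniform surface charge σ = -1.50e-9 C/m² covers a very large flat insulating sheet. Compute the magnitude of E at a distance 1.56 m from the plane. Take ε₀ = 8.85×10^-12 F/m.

By planar symmetry E is perpendicular to the sheet and uniform; use a Gaussian pillbox with flat faces of area A on each side of the sheet.
Flux Φ = 2EA and Q_enc = σA, so 2EA = σA/ε₀ ⇒ E = |σ|/(2ε₀), independent of distance.
E = |σ|/(2ε₀) = (1.50e-9)/(2·8.85×10^-12) = 84.7 N/C.

E ≈ 84.7 N/C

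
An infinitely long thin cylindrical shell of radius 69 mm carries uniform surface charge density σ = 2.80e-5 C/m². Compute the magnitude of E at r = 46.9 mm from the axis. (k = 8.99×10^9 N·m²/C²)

E = 0

By cylindrical symmetry E is radial; use a coaxial Gaussian cylinder of radius 46.9 mm and length L (r < 69 mm, inside the shell).
No charge is enclosed, so Gauss's law gives E·2πrL = 0 ⇒ E = 0.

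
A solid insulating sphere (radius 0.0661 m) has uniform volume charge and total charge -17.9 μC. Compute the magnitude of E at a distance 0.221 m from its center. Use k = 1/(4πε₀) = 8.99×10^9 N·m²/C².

Symmetry ⇒ E = E(r) r̂. Gaussian sphere of radius r = 0.221 m (r > R, so the entire charge is enclosed).
Q_enc = -17.9 μC = -1.79×10^-5 C.
By Gauss's law, ∮E·dA = E·4πr² = Q_enc/ε₀.
E = k|Q_enc|/r² = (8.99×10^9)(1.79×10^-5)/(0.221)² = 3.29×10^6 N/C.

|E| = 3.29×10^6 N/C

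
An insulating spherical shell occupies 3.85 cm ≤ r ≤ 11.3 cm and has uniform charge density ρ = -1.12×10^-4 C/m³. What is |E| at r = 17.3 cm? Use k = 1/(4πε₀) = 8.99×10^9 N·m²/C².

1.95×10^5 N/C

By spherical symmetry E is radial; choose a Gaussian sphere of radius r = 17.3 cm (r > 11.3 cm, enclosing the whole shell).
Q_enc = ρ·(4π/3)(b³ − a³) = (-1.12e-4)·(4π/3)·((0.113)³ − (0.0385)³) = -6.502×10^-7 C.
By Gauss's law, ∮E·dA = E·4πr² = Q_enc/ε₀.
E = k|Q_enc|/r² = (8.99×10^9)(6.502×10^-7)/(0.173)² = 1.95e5 N/C.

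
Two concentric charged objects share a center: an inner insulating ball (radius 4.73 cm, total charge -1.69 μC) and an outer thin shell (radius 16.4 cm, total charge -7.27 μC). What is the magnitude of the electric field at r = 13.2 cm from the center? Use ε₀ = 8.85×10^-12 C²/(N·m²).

Symmetry ⇒ E = E(r) r̂. Gaussian sphere of radius r = 13.2 cm (between the bodies, 4.73 cm < r < 16.4 cm).
Only the inner charge is enclosed; the outer shell contributes nothing inside itself. Q_enc = -1.69 μC = -1.69×10^-6 C.
Applying ∮E·dA = Q_enc/ε₀ with Φ = E(4πr²):
E = |Q_enc|/(4πε₀r²) = (1.69×10^-6)/(4π·8.85×10^-12·(0.132)²) = 8.72×10^5 N/C.

|E| = 8.72×10^5 V/m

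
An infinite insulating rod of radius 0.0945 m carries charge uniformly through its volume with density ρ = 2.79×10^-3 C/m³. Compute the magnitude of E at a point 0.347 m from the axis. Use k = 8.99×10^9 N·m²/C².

4.06×10^6 V/m

By cylindrical symmetry E is radial; use a coaxial Gaussian cylinder of radius 0.347 m and length L (r > 0.0945 m, full cross-section enclosed).
λ_enc = ρ·πR² = (2.79e-3)π(0.0945)² = 7.827e-5 C/m.
Gauss's law: E·2πrL = λ_enc L/ε₀.
E = 2k|λ_enc|/r = 2(8.99×10^9)(7.827e-5)/(0.347) = 4.06e6 N/C.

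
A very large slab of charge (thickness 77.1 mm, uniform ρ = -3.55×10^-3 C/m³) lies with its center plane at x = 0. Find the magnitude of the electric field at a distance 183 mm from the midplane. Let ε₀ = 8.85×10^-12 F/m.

The point |x| = 183 mm lies outside the slab (half-thickness 0.03855 m). A symmetric pillbox spanning the full slab encloses Q_enc = ρ·d·A.
Flux = 2EA ⇒ E = |ρ|d/(2ε₀), independent of distance outside.
E = (3.55×10^-3)(0.0771)/(2·8.85×10^-12) = 1.55e7 N/C.

E ≈ 1.55×10^7 V/m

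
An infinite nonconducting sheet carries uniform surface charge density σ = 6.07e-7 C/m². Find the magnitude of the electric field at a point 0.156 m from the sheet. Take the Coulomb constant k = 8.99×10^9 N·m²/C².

3.43×10^4 N/C

The symmetry is planar: E is normal to the sheet and the same magnitude on both sides. Take a pillbox straddling the sheet with end-cap area A.
Only the two end caps contribute flux: Φ = 2EA. With Q_enc = σA, Gauss's law gives E = |σ|/(2ε₀).
E = 2πk|σ| = 2π(8.99×10^9)(6.07e-7) = 3.43×10^4 N/C.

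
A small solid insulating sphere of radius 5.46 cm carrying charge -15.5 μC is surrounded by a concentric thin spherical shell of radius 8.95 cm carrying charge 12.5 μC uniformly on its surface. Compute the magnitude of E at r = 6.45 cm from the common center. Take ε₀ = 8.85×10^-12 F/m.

E = 3.35×10^7 V/m

Take a concentric spherical Gaussian surface of radius r = 6.45 cm (between the bodies, 5.46 cm < r < 8.95 cm).
The shell at 8.95 cm lies outside the Gaussian surface, so Q_enc = -15.5 μC = -1.55×10^-5 C.
By Gauss's law, ∮E·dA = E·4πr² = Q_enc/ε₀.
E = |Q_enc|/(4πε₀r²) = (1.55×10^-5)/(4π·8.85×10^-12·(0.0645)²) = 3.35×10^7 N/C.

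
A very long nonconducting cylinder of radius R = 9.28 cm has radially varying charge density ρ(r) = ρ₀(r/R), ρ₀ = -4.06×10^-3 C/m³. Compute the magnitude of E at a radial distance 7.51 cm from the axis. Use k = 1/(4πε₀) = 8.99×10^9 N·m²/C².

Take a coaxial cylindrical Gaussian surface of radius r = 7.51 cm and length L (r < R).
λ_enc = ∫₀^r ρ(r')·2πr' dr' = (2πρ₀/R)·r^3/3 = -3.881e-5 C/m.
Since E is radial and uniform over the curved surface, Φ = E·2πrL = Q_enc/ε₀ = λ_enc L/ε₀.
E = 2k|λ_enc|/r = 2(8.99×10^9)(3.881×10^-5)/(0.0751) = 9.29×10^6 N/C.

9.29e6 N/C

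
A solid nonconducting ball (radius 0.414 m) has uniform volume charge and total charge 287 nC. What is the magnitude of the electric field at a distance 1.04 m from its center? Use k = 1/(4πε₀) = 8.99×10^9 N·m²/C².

|E| = 2.39e3 N/C

Take a concentric spherical Gaussian surface of radius r = 1.04 m (r > R, so the entire charge is enclosed).
Q_enc = 287 nC = 2.87×10^-7 C.
Applying ∮E·dA = Q_enc/ε₀ with Φ = E(4πr²):
E = k|Q_enc|/r² = (8.99×10^9)(2.87×10^-7)/(1.04)² = 2.39×10^3 N/C.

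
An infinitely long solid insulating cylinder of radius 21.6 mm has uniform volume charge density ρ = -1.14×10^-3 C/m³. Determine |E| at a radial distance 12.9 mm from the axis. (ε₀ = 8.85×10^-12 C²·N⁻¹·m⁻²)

By cylindrical symmetry E is radial; use a coaxial Gaussian cylinder of radius 12.9 mm and length L (r < R).
Charge inside radius r per length L is ρ·πr²·L, so λ_enc = ρπr² = -5.96×10^-7 C/m.
Gauss's law: E·2πrL = λ_enc L/ε₀.
E = |λ_enc|/(2πε₀r) = (5.96×10^-7)/(2π·8.85×10^-12·0.0129) = 8.31×10^5 N/C.

E ≈ 8.31×10^5 N/C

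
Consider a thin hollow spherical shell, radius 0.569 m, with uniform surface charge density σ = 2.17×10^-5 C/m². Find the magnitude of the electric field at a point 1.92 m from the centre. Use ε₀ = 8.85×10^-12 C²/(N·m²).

Take a concentric spherical Gaussian surface of radius r = 1.92 m (r > 0.569 m).
The entire shell is enclosed: Q_enc = σ·4πR² = (2.17×10^-5)·4π·(0.569)² = 8.829e-5 C.
Since E is radial and uniform over the Gaussian sphere, Φ = E·4πr² = Q_enc/ε₀.
E = |Q_enc|/(4πε₀r²) = (8.829×10^-5)/(4π·8.85×10^-12·(1.92)²) = 2.15×10^5 N/C.

2.15e5 N/C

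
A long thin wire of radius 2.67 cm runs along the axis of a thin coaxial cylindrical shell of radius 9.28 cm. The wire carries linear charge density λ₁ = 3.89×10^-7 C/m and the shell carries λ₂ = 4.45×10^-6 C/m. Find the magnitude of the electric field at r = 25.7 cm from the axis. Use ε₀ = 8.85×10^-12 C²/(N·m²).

Coaxial Gaussian cylinder, radius r = 25.7 cm, length L (r > 9.28 cm, enclosing both).
λ_enc = λ₁ + λ₂ = (3.89×10^-7) + (4.45×10^-6) = 4.839e-6 C/m.
Since E is radial and uniform over the curved surface, Φ = E·2πrL = Q_enc/ε₀ = λ_enc L/ε₀.
E = |λ_enc|/(2πε₀r) = (4.839×10^-6)/(2π·8.85×10^-12·0.257) = 3.39×10^5 N/C.

E = 3.39×10^5 V/m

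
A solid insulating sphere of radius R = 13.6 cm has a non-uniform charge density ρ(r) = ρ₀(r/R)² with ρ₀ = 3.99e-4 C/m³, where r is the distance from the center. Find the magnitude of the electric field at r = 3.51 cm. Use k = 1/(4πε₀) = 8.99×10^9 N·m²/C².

|E| ≈ 2.11×10^4 N/C

Use a concentric Gaussian sphere at r = 3.51 cm (r < R).
Integrate the density: Q_enc = 4π ∫₀^r ρ₀(r'/R)^2 r'² dr' = 4πρ₀ r^5/(5·R²) = 2.888×10^-9 C.
Applying ∮E·dA = Q_enc/ε₀ with Φ = E(4πr²):
E = k|Q_enc|/r² = (8.99×10^9)(2.888e-9)/(0.0351)² = 2.11e4 N/C.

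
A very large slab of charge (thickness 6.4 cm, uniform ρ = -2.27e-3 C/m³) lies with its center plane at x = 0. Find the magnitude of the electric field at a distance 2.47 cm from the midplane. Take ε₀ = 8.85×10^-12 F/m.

By symmetry E is perpendicular to the slab. A Gaussian pillbox from −2.47 cm to +2.47 cm (face area A) lies entirely within the slab.
Q_enc = ρ·(2x)·A and flux = 2EA, so 2EA = 2ρxA/ε₀ ⇒ E = |ρ|x/ε₀.
E = (2.27e-3)(0.0247)/(8.85×10^-12) = 6.34×10^6 N/C.

6.34×10^6 N/C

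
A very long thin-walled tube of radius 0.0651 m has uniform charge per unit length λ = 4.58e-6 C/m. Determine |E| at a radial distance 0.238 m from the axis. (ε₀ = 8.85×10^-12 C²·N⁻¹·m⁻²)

Coaxial Gaussian cylinder, radius r = 0.238 m, length L (r > 0.0651 m).
The full line charge is enclosed: λ_enc = 4.58×10^-6 C/m.
By Gauss's law (flux through the curved wall only), E·2πrL = λ_enc L/ε₀.
E = |λ_enc|/(2πε₀r) = (4.58×10^-6)/(2π·8.85×10^-12·0.238) = 3.46×10^5 N/C.

|E| ≈ 3.46e5 V/m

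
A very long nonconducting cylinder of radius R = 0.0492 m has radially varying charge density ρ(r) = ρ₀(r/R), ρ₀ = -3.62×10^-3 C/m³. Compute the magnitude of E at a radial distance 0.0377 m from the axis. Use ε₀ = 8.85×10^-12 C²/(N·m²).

Coaxial Gaussian cylinder, radius r = 0.0377 m, length L (r < R).
Integrating ρ over the cross-section to radius r: λ_enc = (2πρ₀/R) ∫₀^r r'^2 dr' = 2πρ₀ r^3/(3·R) = -8.257×10^-6 C/m.
Applying ∮E·dA = Q_enc/ε₀ with the end caps contributing no flux:
E = |λ_enc|/(2πε₀r) = (8.257×10^-6)/(2π·8.85×10^-12·0.0377) = 3.94×10^6 N/C.

|E| ≈ 3.94×10^6 V/m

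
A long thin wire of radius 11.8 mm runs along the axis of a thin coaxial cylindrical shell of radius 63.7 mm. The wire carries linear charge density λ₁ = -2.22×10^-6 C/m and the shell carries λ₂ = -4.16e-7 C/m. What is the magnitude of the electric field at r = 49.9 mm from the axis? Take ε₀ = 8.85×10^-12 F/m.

|E| ≈ 8.00e5 V/m

Coaxial Gaussian cylinder, radius r = 49.9 mm, length L (between the conductors, 11.8 mm < r < 63.7 mm).
Only the inner wire is enclosed; the outer shell contributes nothing inside itself. λ_enc = λ₁ = -2.22×10^-6 C/m.
Since E is radial and uniform over the curved surface, Φ = E·2πrL = Q_enc/ε₀ = λ_enc L/ε₀.
E = |λ_enc|/(2πε₀r) = (2.22×10^-6)/(2π·8.85×10^-12·0.0499) = 8.00×10^5 N/C.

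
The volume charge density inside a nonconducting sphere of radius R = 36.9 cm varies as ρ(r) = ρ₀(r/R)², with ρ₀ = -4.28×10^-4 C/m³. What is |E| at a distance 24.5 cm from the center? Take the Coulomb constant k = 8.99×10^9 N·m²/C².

Use a concentric Gaussian sphere at r = 24.5 cm (r < R).
Q_enc = ∫₀^r ρ(r')·4πr'² dr' = (4πρ₀/R²) ∫₀^r r'^4 dr' = 4πρ₀ r^5/(5·R²) = -6.974×10^-6 C.
Since E is radial and uniform over the Gaussian sphere, Φ = E·4πr² = Q_enc/ε₀.
E = k|Q_enc|/r² = (8.99×10^9)(6.974×10^-6)/(0.245)² = 1.04×10^6 N/C.

|E| ≈ 1.04×10^6 V/m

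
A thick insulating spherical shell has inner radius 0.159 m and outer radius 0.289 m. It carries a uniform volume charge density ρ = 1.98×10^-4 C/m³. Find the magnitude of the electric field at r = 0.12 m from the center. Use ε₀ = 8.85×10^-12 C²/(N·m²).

By spherical symmetry E is radial; choose a Gaussian sphere of radius r = 0.12 m (r < 0.159 m, inside the empty cavity).
No charge is enclosed, so by Gauss's law E·4πr² = 0 ⇒ E = 0.

E = 0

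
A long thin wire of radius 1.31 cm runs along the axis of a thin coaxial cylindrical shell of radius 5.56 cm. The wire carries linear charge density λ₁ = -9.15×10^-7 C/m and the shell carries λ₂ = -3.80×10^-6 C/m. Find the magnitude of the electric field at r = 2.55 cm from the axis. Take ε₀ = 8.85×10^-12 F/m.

6.45×10^5 N/C

Coaxial Gaussian cylinder, radius r = 2.55 cm, length L (between the conductors, 1.31 cm < r < 5.56 cm).
The shell at 5.56 cm lies outside the Gaussian surface, so λ_enc = λ₁ = -9.15e-7 C/m.
Gauss's law: E·2πrL = λ_enc L/ε₀.
E = |λ_enc|/(2πε₀r) = (9.15×10^-7)/(2π·8.85×10^-12·0.0255) = 6.45×10^5 N/C.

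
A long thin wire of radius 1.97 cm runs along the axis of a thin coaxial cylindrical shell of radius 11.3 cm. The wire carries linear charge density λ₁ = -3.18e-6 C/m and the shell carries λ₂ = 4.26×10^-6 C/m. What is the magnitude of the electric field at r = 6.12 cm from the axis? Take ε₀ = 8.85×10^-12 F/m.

|E| ≈ 9.34×10^5 N/C

Take a coaxial cylindrical Gaussian surface of radius r = 6.12 cm and length L (between the conductors, 1.97 cm < r < 11.3 cm).
Only the inner wire is enclosed; the outer shell contributes nothing inside itself. λ_enc = λ₁ = -3.18e-6 C/m.
By Gauss's law (flux through the curved wall only), E·2πrL = λ_enc L/ε₀.
E = |λ_enc|/(2πε₀r) = (3.18×10^-6)/(2π·8.85×10^-12·0.0612) = 9.34×10^5 N/C.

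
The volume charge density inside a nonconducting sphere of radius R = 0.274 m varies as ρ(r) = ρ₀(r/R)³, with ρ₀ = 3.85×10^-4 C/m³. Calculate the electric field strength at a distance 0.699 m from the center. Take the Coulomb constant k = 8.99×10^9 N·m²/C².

Take a concentric spherical Gaussian surface of radius r = 0.699 m (r > R, all charge enclosed).
Q_enc = 4π ∫₀^R ρ₀(r'/R)^3 r'² dr' = 4πρ₀R³/6 = 1.659e-5 C.
By Gauss's law, ∮E·dA = E·4πr² = Q_enc/ε₀.
E = k|Q_enc|/r² = (8.99×10^9)(1.659e-5)/(0.699)² = 3.05×10^5 N/C.

3.05×10^5 N/C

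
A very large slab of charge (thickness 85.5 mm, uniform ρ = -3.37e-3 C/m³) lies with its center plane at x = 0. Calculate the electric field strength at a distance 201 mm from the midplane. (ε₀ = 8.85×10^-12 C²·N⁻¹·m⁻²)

E = 1.63×10^7 V/m

The point |x| = 201 mm lies outside the slab (half-thickness 0.04275 m). A symmetric pillbox spanning the full slab encloses Q_enc = ρ·d·A.
Flux = 2EA ⇒ E = |ρ|d/(2ε₀), independent of distance outside.
E = (3.37×10^-3)(0.0855)/(2·8.85×10^-12) = 1.63×10^7 N/C.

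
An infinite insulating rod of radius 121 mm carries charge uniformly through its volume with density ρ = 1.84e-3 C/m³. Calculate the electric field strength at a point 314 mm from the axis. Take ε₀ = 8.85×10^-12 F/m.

Choose a coaxial cylinder of radius r = 314 mm (arbitrary length L) as the Gaussian surface (r > 121 mm, full cross-section enclosed).
λ_enc = ρ·πR² = (1.84×10^-3)π(0.121)² = 8.463×10^-5 C/m.
By Gauss's law (flux through the curved wall only), E·2πrL = λ_enc L/ε₀.
E = |λ_enc|/(2πε₀r) = (8.463×10^-5)/(2π·8.85×10^-12·0.314) = 4.85×10^6 N/C.

|E| = 4.85×10^6 V/m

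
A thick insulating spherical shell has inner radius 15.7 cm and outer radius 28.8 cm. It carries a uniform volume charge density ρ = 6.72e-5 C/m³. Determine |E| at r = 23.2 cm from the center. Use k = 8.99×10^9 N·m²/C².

E = 4.05×10^5 V/m

Take a concentric spherical Gaussian surface of radius r = 23.2 cm (within the shell material, 15.7 cm < r < 28.8 cm).
Only the shell between 15.7 cm and r is enclosed: Q_enc = ρ·(4π/3)(r³ − a³) = (6.72e-5)·(4π/3)·((0.232)³ − (0.157)³) = 2.426×10^-6 C.
Gauss's law: E·4πr² = Q_enc/ε₀.
E = k|Q_enc|/r² = (8.99×10^9)(2.426×10^-6)/(0.232)² = 4.05e5 N/C.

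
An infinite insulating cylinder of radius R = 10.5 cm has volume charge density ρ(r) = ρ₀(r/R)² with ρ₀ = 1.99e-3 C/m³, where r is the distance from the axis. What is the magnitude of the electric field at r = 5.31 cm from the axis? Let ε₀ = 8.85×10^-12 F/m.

Coaxial Gaussian cylinder, radius r = 5.31 cm, length L (r < R).
Integrating ρ over the cross-section to radius r: λ_enc = (2πρ₀/R²) ∫₀^r r'^3 dr' = 2πρ₀ r^4/(4·R²) = 2.254e-6 C/m.
Since E is radial and uniform over the curved surface, Φ = E·2πrL = Q_enc/ε₀ = λ_enc L/ε₀.
E = |λ_enc|/(2πε₀r) = (2.254×10^-6)/(2π·8.85×10^-12·0.0531) = 7.63×10^5 N/C.

7.63e5 N/C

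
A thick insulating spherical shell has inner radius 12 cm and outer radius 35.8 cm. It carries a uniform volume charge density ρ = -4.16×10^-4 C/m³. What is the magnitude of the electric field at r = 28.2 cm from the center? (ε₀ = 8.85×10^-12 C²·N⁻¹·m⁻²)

Symmetry ⇒ E = E(r) r̂. Gaussian sphere of radius r = 28.2 cm (within the shell material, 12 cm < r < 35.8 cm).
Enclosed charge is the volume from a to r: Q_enc = (4π/3)ρ(r³ − a³) = -3.607×10^-5 C.
Gauss's law: E·4πr² = Q_enc/ε₀.
E = |Q_enc|/(4πε₀r²) = (3.607×10^-5)/(4π·8.85×10^-12·(0.282)²) = 4.08e6 N/C.

|E| ≈ 4.08×10^6 N/C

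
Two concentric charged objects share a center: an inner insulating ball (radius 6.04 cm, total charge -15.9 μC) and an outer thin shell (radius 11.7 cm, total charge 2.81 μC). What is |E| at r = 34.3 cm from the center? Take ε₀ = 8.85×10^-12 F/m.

By spherical symmetry E is radial; choose a Gaussian sphere of radius r = 34.3 cm (r > 11.7 cm, enclosing both).
Q_enc = (-15.9 μC) + (2.81 μC) = -1.309e-5 C.
Gauss's law: E·4πr² = Q_enc/ε₀.
E = |Q_enc|/(4πε₀r²) = (1.309×10^-5)/(4π·8.85×10^-12·(0.343)²) = 1.00e6 N/C.

|E| ≈ 1.00×10^6 N/C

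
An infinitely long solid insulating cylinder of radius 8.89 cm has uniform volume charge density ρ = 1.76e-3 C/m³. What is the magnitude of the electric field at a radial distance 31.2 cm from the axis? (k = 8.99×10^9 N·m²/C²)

Coaxial Gaussian cylinder, radius r = 31.2 cm, length L (r > 8.89 cm, full cross-section enclosed).
λ_enc = ρ·πR² = (1.76×10^-3)π(0.0889)² = 4.37×10^-5 C/m.
Applying ∮E·dA = Q_enc/ε₀ with the end caps contributing no flux:
E = 2k|λ_enc|/r = 2(8.99×10^9)(4.37×10^-5)/(0.312) = 2.52×10^6 N/C.

|E| = 2.52e6 N/C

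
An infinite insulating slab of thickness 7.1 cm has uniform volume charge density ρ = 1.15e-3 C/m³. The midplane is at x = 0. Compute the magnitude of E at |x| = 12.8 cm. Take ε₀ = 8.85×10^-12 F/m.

The point |x| = 12.8 cm lies outside the slab (half-thickness 0.0355 m). A symmetric pillbox spanning the full slab encloses Q_enc = ρ·d·A.
Flux = 2EA ⇒ E = |ρ|d/(2ε₀), independent of distance outside.
E = (1.15×10^-3)(0.071)/(2·8.85×10^-12) = 4.61×10^6 N/C.

|E| ≈ 4.61×10^6 N/C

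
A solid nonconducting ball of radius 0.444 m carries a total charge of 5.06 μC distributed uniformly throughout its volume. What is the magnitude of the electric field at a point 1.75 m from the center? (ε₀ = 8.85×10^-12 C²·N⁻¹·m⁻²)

Symmetry ⇒ E = E(r) r̂. Gaussian sphere of radius r = 1.75 m (r > R, so the entire charge is enclosed).
Q_enc = 5.06 μC = 5.06e-6 C.
Gauss's law: E·4πr² = Q_enc/ε₀.
E = |Q_enc|/(4πε₀r²) = (5.06e-6)/(4π·8.85×10^-12·(1.75)²) = 1.49×10^4 N/C.

|E| ≈ 1.49×10^4 N/C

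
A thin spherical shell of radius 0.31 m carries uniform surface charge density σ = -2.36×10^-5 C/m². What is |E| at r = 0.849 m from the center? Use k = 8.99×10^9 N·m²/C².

|E| = 3.55e5 N/C

Symmetry ⇒ E = E(r) r̂. Gaussian sphere of radius r = 0.849 m (r > 0.31 m).
The entire shell is enclosed: Q_enc = σ·4πR² = (-2.36×10^-5)·4π·(0.31)² = -2.85×10^-5 C.
Applying ∮E·dA = Q_enc/ε₀ with Φ = E(4πr²):
E = k|Q_enc|/r² = (8.99×10^9)(2.85×10^-5)/(0.849)² = 3.55e5 N/C.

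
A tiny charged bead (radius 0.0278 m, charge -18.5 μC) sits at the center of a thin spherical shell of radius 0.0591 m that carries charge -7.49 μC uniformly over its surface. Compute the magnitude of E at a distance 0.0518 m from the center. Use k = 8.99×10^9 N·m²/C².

By spherical symmetry E is radial; choose a Gaussian sphere of radius r = 0.0518 m (between the bodies, 0.0278 m < r < 0.0591 m).
Only the inner charge is enclosed; the outer shell contributes nothing inside itself. Q_enc = -18.5 μC = -1.85e-5 C.
Applying ∮E·dA = Q_enc/ε₀ with Φ = E(4πr²):
E = k|Q_enc|/r² = (8.99×10^9)(1.85e-5)/(0.0518)² = 6.20×10^7 N/C.

E = 6.20×10^7 N/C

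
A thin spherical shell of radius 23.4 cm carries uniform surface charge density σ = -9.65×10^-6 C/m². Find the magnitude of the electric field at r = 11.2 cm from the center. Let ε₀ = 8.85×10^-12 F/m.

E = 0

Use a concentric Gaussian sphere at r = 11.2 cm (inside the shell, r < 23.4 cm).
No charge lies within this surface, so Q_enc = 0 and Gauss's law gives E·4πr² = 0 ⇒ E = 0.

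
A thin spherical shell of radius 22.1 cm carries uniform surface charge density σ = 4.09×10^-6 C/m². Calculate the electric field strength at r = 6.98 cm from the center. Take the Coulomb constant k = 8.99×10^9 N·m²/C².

E = 0

Symmetry ⇒ E = E(r) r̂. Gaussian sphere of radius r = 6.98 cm (inside the shell, r < 22.1 cm).
No charge lies within this surface, so Q_enc = 0 and Gauss's law gives E·4πr² = 0 ⇒ E = 0.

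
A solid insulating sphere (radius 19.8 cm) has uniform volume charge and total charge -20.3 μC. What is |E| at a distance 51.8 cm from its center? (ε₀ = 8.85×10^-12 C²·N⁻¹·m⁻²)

Use a concentric Gaussian sphere at r = 51.8 cm (r > R, so the entire charge is enclosed).
Q_enc = -20.3 μC = -2.03e-5 C.
Gauss's law: E·4πr² = Q_enc/ε₀.
E = |Q_enc|/(4πε₀r²) = (2.03e-5)/(4π·8.85×10^-12·(0.518)²) = 6.80×10^5 N/C.

E = 6.80×10^5 V/m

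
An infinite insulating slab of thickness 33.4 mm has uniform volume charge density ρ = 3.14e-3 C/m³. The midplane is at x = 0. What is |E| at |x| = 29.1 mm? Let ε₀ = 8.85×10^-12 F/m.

E = 5.93×10^6 N/C

The point |x| = 29.1 mm lies outside the slab (half-thickness 0.0167 m). A symmetric pillbox spanning the full slab encloses Q_enc = ρ·d·A.
Flux = 2EA ⇒ E = |ρ|d/(2ε₀), independent of distance outside.
E = (3.14e-3)(0.0334)/(2·8.85×10^-12) = 5.93e6 N/C.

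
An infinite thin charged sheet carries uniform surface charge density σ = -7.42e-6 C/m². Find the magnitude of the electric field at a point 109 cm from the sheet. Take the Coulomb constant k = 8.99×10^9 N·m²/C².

Choose a cylindrical pillbox piercing the sheet, end faces (area A) parallel to it.
Flux Φ = 2EA and Q_enc = σA, so 2EA = σA/ε₀ ⇒ E = |σ|/(2ε₀), independent of distance.
E = 2πk|σ| = 2π(8.99×10^9)(7.42×10^-6) = 4.19×10^5 N/C.

4.19×10^5 V/m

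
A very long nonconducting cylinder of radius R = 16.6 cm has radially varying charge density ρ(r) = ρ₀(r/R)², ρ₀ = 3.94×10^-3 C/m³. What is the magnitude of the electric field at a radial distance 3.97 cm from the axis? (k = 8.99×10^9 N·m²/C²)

Take a coaxial cylindrical Gaussian surface of radius r = 3.97 cm and length L (r < R).
λ_enc = ∫₀^r ρ(r')·2πr' dr' = (2πρ₀/R²)·r^4/4 = 5.579×10^-7 C/m.
Applying ∮E·dA = Q_enc/ε₀ with the end caps contributing no flux:
E = 2k|λ_enc|/r = 2(8.99×10^9)(5.579×10^-7)/(0.0397) = 2.53×10^5 N/C.

2.53e5 N/C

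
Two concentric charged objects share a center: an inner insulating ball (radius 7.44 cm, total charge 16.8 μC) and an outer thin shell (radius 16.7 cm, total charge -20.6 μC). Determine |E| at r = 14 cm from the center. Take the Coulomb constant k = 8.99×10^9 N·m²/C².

E ≈ 7.71×10^6 N/C

Use a concentric Gaussian sphere at r = 14 cm (between the bodies, 7.44 cm < r < 16.7 cm).
Only the inner charge is enclosed; the outer shell contributes nothing inside itself. Q_enc = 16.8 μC = 1.68×10^-5 C.
Since E is radial and uniform over the Gaussian sphere, Φ = E·4πr² = Q_enc/ε₀.
E = k|Q_enc|/r² = (8.99×10^9)(1.68×10^-5)/(0.14)² = 7.71×10^6 N/C.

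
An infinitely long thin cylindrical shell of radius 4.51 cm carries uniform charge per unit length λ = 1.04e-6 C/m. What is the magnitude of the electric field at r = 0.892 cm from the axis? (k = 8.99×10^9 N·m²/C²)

E = 0 (no enclosed charge)

Take a coaxial cylindrical Gaussian surface of radius r = 0.892 cm and length L (r < 4.51 cm, inside the shell).
All the surface charge lies outside this cylinder: Q_enc = 0, hence E = 0.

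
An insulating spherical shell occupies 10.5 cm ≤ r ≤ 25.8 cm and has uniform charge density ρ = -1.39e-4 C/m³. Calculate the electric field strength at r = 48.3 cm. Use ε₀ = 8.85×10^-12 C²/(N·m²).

3.59e5 N/C

Use a concentric Gaussian sphere at r = 48.3 cm (r > 25.8 cm, enclosing the whole shell).
Q_enc = ρ·(4π/3)(b³ − a³) = (-1.39×10^-4)·(4π/3)·((0.258)³ − (0.105)³) = -9.325×10^-6 C.
Gauss's law: E·4πr² = Q_enc/ε₀.
E = |Q_enc|/(4πε₀r²) = (9.325×10^-6)/(4π·8.85×10^-12·(0.483)²) = 3.59×10^5 N/C.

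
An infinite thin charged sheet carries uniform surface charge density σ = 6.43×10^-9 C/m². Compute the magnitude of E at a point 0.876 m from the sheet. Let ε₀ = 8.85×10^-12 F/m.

By planar symmetry E is perpendicular to the sheet and uniform; use a Gaussian pillbox with flat faces of area A on each side of the sheet.
Only the two end caps contribute flux: Φ = 2EA. With Q_enc = σA, Gauss's law gives E = |σ|/(2ε₀).
E = |σ|/(2ε₀) = (6.43×10^-9)/(2·8.85×10^-12) = 363 N/C.

|E| ≈ 363 N/C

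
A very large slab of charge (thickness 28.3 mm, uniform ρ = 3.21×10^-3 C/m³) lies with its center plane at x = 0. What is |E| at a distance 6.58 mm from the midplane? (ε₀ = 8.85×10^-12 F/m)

E ≈ 2.39e6 N/C

By symmetry E is perpendicular to the slab. A Gaussian pillbox from −6.58 mm to +6.58 mm (face area A) lies entirely within the slab.
Q_enc = ρ·(2x)·A and flux = 2EA, so 2EA = 2ρxA/ε₀ ⇒ E = |ρ|x/ε₀.
E = (3.21×10^-3)(0.00658)/(8.85×10^-12) = 2.39e6 N/C.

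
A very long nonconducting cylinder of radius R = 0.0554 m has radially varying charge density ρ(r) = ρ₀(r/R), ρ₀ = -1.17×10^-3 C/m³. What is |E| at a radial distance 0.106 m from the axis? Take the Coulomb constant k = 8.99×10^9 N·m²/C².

E = 1.28e6 N/C

Take a coaxial cylindrical Gaussian surface of radius r = 0.106 m and length L (r > R, full charge per length enclosed).
λ_enc = 2π ∫₀^R ρ₀(r'/R)^1 r' dr' = 2πρ₀R²/3 = -7.521×10^-6 C/m.
Since E is radial and uniform over the curved surface, Φ = E·2πrL = Q_enc/ε₀ = λ_enc L/ε₀.
E = 2k|λ_enc|/r = 2(8.99×10^9)(7.521e-6)/(0.106) = 1.28×10^6 N/C.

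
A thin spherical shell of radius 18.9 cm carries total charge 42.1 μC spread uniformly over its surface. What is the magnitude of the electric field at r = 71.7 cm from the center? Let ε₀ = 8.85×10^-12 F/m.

Symmetry ⇒ E = E(r) r̂. Gaussian sphere of radius r = 71.7 cm (r > 18.9 cm).
The entire shell is enclosed: Q_enc = 4.21×10^-5 C.
Applying ∮E·dA = Q_enc/ε₀ with Φ = E(4πr²):
E = |Q_enc|/(4πε₀r²) = (4.21×10^-5)/(4π·8.85×10^-12·(0.717)²) = 7.36×10^5 N/C.

E = 7.36×10^5 V/m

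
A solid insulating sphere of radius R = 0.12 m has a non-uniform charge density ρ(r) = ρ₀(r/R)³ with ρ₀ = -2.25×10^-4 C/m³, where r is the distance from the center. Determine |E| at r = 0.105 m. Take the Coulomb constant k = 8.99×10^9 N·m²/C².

Take a concentric spherical Gaussian surface of radius r = 0.105 m (r < R).
Q_enc = ∫₀^r ρ(r')·4πr'² dr' = (4πρ₀/R³) ∫₀^r r'^5 dr' = 4πρ₀ r^6/(6·R³) = -3.655×10^-7 C.
By Gauss's law, ∮E·dA = E·4πr² = Q_enc/ε₀.
E = k|Q_enc|/r² = (8.99×10^9)(3.655×10^-7)/(0.105)² = 2.98×10^5 N/C.

2.98×10^5 N/C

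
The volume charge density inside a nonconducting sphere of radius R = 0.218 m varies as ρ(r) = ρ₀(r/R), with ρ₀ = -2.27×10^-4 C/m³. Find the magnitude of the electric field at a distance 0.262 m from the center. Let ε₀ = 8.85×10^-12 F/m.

9.68×10^5 V/m

By spherical symmetry E is radial; choose a Gaussian sphere of radius r = 0.262 m (r > R, all charge enclosed).
Q_enc = 4π ∫₀^R ρ₀(r'/R)^1 r'² dr' = 4πρ₀R³/4 = -7.388×10^-6 C.
Since E is radial and uniform over the Gaussian sphere, Φ = E·4πr² = Q_enc/ε₀.
E = |Q_enc|/(4πε₀r²) = (7.388e-6)/(4π·8.85×10^-12·(0.262)²) = 9.68×10^5 N/C.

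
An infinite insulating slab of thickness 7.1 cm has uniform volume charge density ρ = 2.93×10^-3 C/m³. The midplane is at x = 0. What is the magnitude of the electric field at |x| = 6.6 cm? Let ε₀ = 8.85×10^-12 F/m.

The point |x| = 6.6 cm lies outside the slab (half-thickness 0.0355 m). A symmetric pillbox spanning the full slab encloses Q_enc = ρ·d·A.
Flux = 2EA ⇒ E = |ρ|d/(2ε₀), independent of distance outside.
E = (2.93e-3)(0.071)/(2·8.85×10^-12) = 1.18×10^7 N/C.

1.18×10^7 N/C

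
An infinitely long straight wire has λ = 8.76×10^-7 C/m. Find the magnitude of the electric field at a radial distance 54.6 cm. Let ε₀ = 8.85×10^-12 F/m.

Coaxial Gaussian cylinder, radius r = 54.6 cm, length L.
Q_enc = λL, so λ_enc = 8.76×10^-7 C/m.
Applying ∮E·dA = Q_enc/ε₀ with the end caps contributing no flux:
E = |λ_enc|/(2πε₀r) = (8.76×10^-7)/(2π·8.85×10^-12·0.546) = 2.89×10^4 N/C.

2.89×10^4 V/m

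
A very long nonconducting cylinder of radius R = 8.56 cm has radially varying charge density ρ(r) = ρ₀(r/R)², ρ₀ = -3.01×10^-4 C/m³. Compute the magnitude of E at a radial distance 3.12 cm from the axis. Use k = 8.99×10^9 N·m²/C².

Coaxial Gaussian cylinder, radius r = 3.12 cm, length L (r < R).
Integrating ρ over the cross-section to radius r: λ_enc = (2πρ₀/R²) ∫₀^r r'^3 dr' = 2πρ₀ r^4/(4·R²) = -6.114e-8 C/m.
Applying ∮E·dA = Q_enc/ε₀ with the end caps contributing no flux:
E = 2k|λ_enc|/r = 2(8.99×10^9)(6.114×10^-8)/(0.0312) = 3.52e4 N/C.

|E| = 3.52×10^4 V/m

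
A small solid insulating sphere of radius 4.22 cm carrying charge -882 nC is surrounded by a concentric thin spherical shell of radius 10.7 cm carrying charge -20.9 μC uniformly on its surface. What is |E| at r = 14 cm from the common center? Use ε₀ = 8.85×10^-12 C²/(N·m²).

Symmetry ⇒ E = E(r) r̂. Gaussian sphere of radius r = 14 cm (r > 10.7 cm, enclosing both).
Q_enc = (-882 nC) + (-20.9 μC) = -2.178e-5 C.
By Gauss's law, ∮E·dA = E·4πr² = Q_enc/ε₀.
E = |Q_enc|/(4πε₀r²) = (2.178×10^-5)/(4π·8.85×10^-12·(0.14)²) = 9.99×10^6 N/C.

9.99e6 V/m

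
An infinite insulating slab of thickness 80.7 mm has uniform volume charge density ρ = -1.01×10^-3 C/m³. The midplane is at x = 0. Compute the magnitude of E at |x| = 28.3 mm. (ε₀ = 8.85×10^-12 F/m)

By symmetry E is perpendicular to the slab. A Gaussian pillbox from −28.3 mm to +28.3 mm (face area A) lies entirely within the slab.
Q_enc = ρ·(2x)·A and flux = 2EA, so 2EA = 2ρxA/ε₀ ⇒ E = |ρ|x/ε₀.
E = (1.01×10^-3)(0.0283)/(8.85×10^-12) = 3.23e6 N/C.

|E| = 3.23e6 N/C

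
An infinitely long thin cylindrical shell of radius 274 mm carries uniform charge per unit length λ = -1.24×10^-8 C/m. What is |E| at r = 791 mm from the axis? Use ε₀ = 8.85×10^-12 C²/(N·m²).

By cylindrical symmetry E is radial; use a coaxial Gaussian cylinder of radius 791 mm and length L (r > 274 mm).
The full line charge is enclosed: λ_enc = -1.24e-8 C/m.
Gauss's law: E·2πrL = λ_enc L/ε₀.
E = |λ_enc|/(2πε₀r) = (1.24×10^-8)/(2π·8.85×10^-12·0.791) = 282 N/C.

E = 282 N/C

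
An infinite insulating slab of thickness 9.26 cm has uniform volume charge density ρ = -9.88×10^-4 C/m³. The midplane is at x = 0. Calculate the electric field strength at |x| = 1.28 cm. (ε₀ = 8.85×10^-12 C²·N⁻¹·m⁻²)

|E| = 1.43×10^6 N/C

By symmetry E is perpendicular to the slab. A Gaussian pillbox from −1.28 cm to +1.28 cm (face area A) lies entirely within the slab.
Q_enc = ρ·(2x)·A and flux = 2EA, so 2EA = 2ρxA/ε₀ ⇒ E = |ρ|x/ε₀.
E = (9.88×10^-4)(0.0128)/(8.85×10^-12) = 1.43×10^6 N/C.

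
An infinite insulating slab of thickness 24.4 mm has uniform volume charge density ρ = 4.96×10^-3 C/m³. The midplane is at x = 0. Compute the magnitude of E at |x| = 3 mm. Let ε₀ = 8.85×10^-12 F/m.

By symmetry E is perpendicular to the slab. A Gaussian pillbox from −3 mm to +3 mm (face area A) lies entirely within the slab.
Q_enc = ρ·(2x)·A and flux = 2EA, so 2EA = 2ρxA/ε₀ ⇒ E = |ρ|x/ε₀.
E = (4.96×10^-3)(0.003)/(8.85×10^-12) = 1.68×10^6 N/C.

1.68×10^6 N/C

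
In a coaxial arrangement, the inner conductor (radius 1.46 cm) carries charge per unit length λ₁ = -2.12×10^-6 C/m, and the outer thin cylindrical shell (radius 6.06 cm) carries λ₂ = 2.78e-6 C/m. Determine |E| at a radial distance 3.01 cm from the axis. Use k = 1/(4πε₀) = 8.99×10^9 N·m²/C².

Take a coaxial cylindrical Gaussian surface of radius r = 3.01 cm and length L (between the conductors, 1.46 cm < r < 6.06 cm).
Only the inner wire is enclosed; the outer shell contributes nothing inside itself. λ_enc = λ₁ = -2.12e-6 C/m.
By Gauss's law (flux through the curved wall only), E·2πrL = λ_enc L/ε₀.
E = 2k|λ_enc|/r = 2(8.99×10^9)(2.12×10^-6)/(0.0301) = 1.27×10^6 N/C.

1.27e6 V/m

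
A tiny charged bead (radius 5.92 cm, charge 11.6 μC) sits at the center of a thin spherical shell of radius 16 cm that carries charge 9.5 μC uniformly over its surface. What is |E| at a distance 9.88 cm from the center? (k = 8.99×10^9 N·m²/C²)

Take a concentric spherical Gaussian surface of radius r = 9.88 cm (between the bodies, 5.92 cm < r < 16 cm).
Only the inner charge is enclosed; the outer shell contributes nothing inside itself. Q_enc = 11.6 μC = 1.16×10^-5 C.
Gauss's law: E·4πr² = Q_enc/ε₀.
E = k|Q_enc|/r² = (8.99×10^9)(1.16×10^-5)/(0.0988)² = 1.07×10^7 N/C.

E = 1.07×10^7 N/C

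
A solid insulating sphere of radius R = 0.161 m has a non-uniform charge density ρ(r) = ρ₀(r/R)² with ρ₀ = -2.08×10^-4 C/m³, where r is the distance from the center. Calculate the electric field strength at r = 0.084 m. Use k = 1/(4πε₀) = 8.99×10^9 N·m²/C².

Symmetry ⇒ E = E(r) r̂. Gaussian sphere of radius r = 0.084 m (r < R).
Integrate the density: Q_enc = 4π ∫₀^r ρ₀(r'/R)^2 r'² dr' = 4πρ₀ r^5/(5·R²) = -8.434e-8 C.
Gauss's law: E·4πr² = Q_enc/ε₀.
E = k|Q_enc|/r² = (8.99×10^9)(8.434×10^-8)/(0.084)² = 1.07×10^5 N/C.

|E| ≈ 1.07e5 V/m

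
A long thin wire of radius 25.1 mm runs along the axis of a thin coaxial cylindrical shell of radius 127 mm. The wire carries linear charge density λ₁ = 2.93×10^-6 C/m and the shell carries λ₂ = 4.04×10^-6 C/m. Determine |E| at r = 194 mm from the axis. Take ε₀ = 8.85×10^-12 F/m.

|E| ≈ 6.46×10^5 N/C

Choose a coaxial cylinder of radius r = 194 mm (arbitrary length L) as the Gaussian surface (r > 127 mm, enclosing both).
λ_enc = λ₁ + λ₂ = (2.93e-6) + (4.04e-6) = 6.97e-6 C/m.
By Gauss's law (flux through the curved wall only), E·2πrL = λ_enc L/ε₀.
E = |λ_enc|/(2πε₀r) = (6.97e-6)/(2π·8.85×10^-12·0.194) = 6.46×10^5 N/C.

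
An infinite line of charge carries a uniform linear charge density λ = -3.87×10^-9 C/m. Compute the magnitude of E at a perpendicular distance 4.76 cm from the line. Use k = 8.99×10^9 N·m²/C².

Take a coaxial cylindrical Gaussian surface of radius r = 4.76 cm and length L.
Q_enc = λL, so λ_enc = -3.87×10^-9 C/m.
Applying ∮E·dA = Q_enc/ε₀ with the end caps contributing no flux:
E = 2k|λ_enc|/r = 2(8.99×10^9)(3.87×10^-9)/(0.0476) = 1.46×10^3 N/C.

E = 1.46×10^3 N/C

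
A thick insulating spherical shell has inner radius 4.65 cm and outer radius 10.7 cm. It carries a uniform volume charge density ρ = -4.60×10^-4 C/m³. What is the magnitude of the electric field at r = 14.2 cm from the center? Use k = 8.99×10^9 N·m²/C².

|E| ≈ 9.66×10^5 V/m

By spherical symmetry E is radial; choose a Gaussian sphere of radius r = 14.2 cm (r > 10.7 cm, enclosing the whole shell).
Q_enc = ρ·(4π/3)(b³ − a³) = (-4.60×10^-4)·(4π/3)·((0.107)³ − (0.0465)³) = -2.167e-6 C.
Gauss's law: E·4πr² = Q_enc/ε₀.
E = k|Q_enc|/r² = (8.99×10^9)(2.167×10^-6)/(0.142)² = 9.66e5 N/C.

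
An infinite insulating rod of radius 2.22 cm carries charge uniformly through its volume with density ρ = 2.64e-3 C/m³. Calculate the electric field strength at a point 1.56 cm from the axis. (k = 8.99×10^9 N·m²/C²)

Take a coaxial cylindrical Gaussian surface of radius r = 1.56 cm and length L (r < R).
Enclosed charge per unit length: λ_enc = ρ·πr² = (2.64e-3)π(0.0156)² = 2.018×10^-6 C/m.
By Gauss's law (flux through the curved wall only), E·2πrL = λ_enc L/ε₀.
E = 2k|λ_enc|/r = 2(8.99×10^9)(2.018×10^-6)/(0.0156) = 2.33×10^6 N/C.

E ≈ 2.33×10^6 V/m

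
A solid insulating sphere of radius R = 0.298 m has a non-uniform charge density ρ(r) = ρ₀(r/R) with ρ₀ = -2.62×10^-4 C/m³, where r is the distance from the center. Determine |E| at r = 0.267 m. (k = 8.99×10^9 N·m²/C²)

Take a concentric spherical Gaussian surface of radius r = 0.267 m (r < R).
Integrate the density: Q_enc = 4π ∫₀^r ρ₀(r'/R)^1 r'² dr' = 4πρ₀ r^4/(4·R) = -1.404×10^-5 C.
Gauss's law: E·4πr² = Q_enc/ε₀.
E = k|Q_enc|/r² = (8.99×10^9)(1.404×10^-5)/(0.267)² = 1.77×10^6 N/C.

1.77×10^6 N/C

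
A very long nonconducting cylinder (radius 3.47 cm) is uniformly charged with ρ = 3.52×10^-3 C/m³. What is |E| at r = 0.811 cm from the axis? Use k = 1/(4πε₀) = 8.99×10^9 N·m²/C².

By cylindrical symmetry E is radial; use a coaxial Gaussian cylinder of radius 0.811 cm and length L (r < R).
Enclosed charge per unit length: λ_enc = ρ·πr² = (3.52×10^-3)π(0.00811)² = 7.273e-7 C/m.
By Gauss's law (flux through the curved wall only), E·2πrL = λ_enc L/ε₀.
E = 2k|λ_enc|/r = 2(8.99×10^9)(7.273×10^-7)/(0.00811) = 1.61×10^6 N/C.

E = 1.61e6 N/C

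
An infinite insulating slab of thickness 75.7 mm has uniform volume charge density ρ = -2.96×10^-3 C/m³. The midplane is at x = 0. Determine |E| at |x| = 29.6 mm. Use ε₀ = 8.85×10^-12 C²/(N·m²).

E = 9.90e6 N/C

By symmetry E is perpendicular to the slab. A Gaussian pillbox from −29.6 mm to +29.6 mm (face area A) lies entirely within the slab.
Q_enc = ρ·(2x)·A and flux = 2EA, so 2EA = 2ρxA/ε₀ ⇒ E = |ρ|x/ε₀.
E = (2.96×10^-3)(0.0296)/(8.85×10^-12) = 9.90×10^6 N/C.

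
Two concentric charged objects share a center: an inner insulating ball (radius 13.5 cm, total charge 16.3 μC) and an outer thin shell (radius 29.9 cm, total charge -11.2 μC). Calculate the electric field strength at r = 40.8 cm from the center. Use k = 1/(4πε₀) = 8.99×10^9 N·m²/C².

|E| = 2.75×10^5 N/C

By spherical symmetry E is radial; choose a Gaussian sphere of radius r = 40.8 cm (r > 29.9 cm, enclosing both).
Q_enc = (16.3 μC) + (-11.2 μC) = 5.10e-6 C.
Applying ∮E·dA = Q_enc/ε₀ with Φ = E(4πr²):
E = k|Q_enc|/r² = (8.99×10^9)(5.10×10^-6)/(0.408)² = 2.75×10^5 N/C.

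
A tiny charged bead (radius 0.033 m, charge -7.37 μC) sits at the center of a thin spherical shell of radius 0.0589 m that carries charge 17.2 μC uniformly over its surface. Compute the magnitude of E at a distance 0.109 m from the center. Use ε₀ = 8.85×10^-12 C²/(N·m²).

Use a concentric Gaussian sphere at r = 0.109 m (r > 0.0589 m, enclosing both).
Q_enc = (-7.37 μC) + (17.2 μC) = 9.83×10^-6 C.
Since E is radial and uniform over the Gaussian sphere, Φ = E·4πr² = Q_enc/ε₀.
E = |Q_enc|/(4πε₀r²) = (9.83e-6)/(4π·8.85×10^-12·(0.109)²) = 7.44×10^6 N/C.

E = 7.44×10^6 N/C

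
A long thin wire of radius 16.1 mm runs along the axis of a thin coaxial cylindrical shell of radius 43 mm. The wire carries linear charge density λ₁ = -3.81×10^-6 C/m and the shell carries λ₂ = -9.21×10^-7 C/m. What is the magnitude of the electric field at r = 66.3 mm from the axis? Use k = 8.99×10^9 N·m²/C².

|E| = 1.28e6 N/C

Take a coaxial cylindrical Gaussian surface of radius r = 66.3 mm and length L (r > 43 mm, enclosing both).
λ_enc = λ₁ + λ₂ = (-3.81e-6) + (-9.21×10^-7) = -4.731×10^-6 C/m.
Gauss's law: E·2πrL = λ_enc L/ε₀.
E = 2k|λ_enc|/r = 2(8.99×10^9)(4.731e-6)/(0.0663) = 1.28×10^6 N/C.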